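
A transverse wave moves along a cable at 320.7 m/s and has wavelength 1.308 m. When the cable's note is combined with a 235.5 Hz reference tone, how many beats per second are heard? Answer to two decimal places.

Source frequency f = v/λ = 320.7/1.308 = 245.1835 Hz.
f_beat = |245.1835 − 235.5| = 9.68 Hz.

9.68 Hz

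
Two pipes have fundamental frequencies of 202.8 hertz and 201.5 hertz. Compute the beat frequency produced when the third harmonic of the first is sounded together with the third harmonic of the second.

3.9 Hz

Third harmonic of the first: 3·202.8 = 608.4 Hz.
Third harmonic of the second: 3·201.5 = 604.5 Hz.
f_beat = |608.4 − 604.5| = 3.9 Hz.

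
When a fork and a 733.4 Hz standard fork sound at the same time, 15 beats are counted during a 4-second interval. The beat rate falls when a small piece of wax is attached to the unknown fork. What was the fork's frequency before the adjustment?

737.15 Hz

Beat frequency = 15/4 = 3.75 Hz.
|f − 733.4| = 3.75, so the fork was at either 729.65 Hz or 737.15 Hz.
Loading a fork with wax lowers its frequency; the adjustment lowers the fork's frequency.
The beat rate fell, so the adjustment moved the fork toward 733.4 Hz — it must have started above the reference.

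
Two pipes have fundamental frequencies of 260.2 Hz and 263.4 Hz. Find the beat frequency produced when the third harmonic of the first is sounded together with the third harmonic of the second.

9.6 Hz

Third harmonic of the first: 3·260.2 = 780.6 Hz.
Third harmonic of the second: 3·263.4 = 790.2 Hz.
f_beat = |780.6 − 790.2| = 9.6 Hz.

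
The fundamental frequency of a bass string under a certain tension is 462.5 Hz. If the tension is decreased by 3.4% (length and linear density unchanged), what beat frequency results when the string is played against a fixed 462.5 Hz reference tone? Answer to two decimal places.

7.93 Hz

For a string, f ∝ √T, so the new frequency is 462.5·√0.966 = 454.5695 Hz.
f_beat = |454.5695 − 462.5| = 7.93 Hz.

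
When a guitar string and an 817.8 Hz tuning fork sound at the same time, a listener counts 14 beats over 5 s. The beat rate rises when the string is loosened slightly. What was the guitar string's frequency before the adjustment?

Beat frequency = 14/5 = 2.8 Hz.
|f − 817.8| = 2.8, so the guitar string was at either 815 Hz or 820.6 Hz.
Reducing tension lowers a string's frequency; the adjustment lowers the guitar string's frequency.
The beat rate rose, so the adjustment moved the guitar string further from 817.8 Hz — it was already below the reference.

815 Hz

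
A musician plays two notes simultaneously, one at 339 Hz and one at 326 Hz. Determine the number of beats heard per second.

13 Hz

Beats arise from superposition of two nearby frequencies; the beat rate is |f₁ − f₂|.
|339 − 326| = 13 Hz.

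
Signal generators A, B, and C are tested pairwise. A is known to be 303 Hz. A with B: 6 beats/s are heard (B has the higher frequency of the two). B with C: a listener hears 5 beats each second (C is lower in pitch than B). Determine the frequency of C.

304 Hz

B is above A, so f_B = 303 + 6 = 309 Hz.
C is below B, so f_C = 309 − 5 = 304 Hz.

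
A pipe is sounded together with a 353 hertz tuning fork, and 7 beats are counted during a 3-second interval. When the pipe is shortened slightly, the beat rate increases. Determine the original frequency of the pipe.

Beat frequency = 7/3 = 2.3333 Hz.
|f − 353| = 2.3333, so the pipe was at either 350.6667 Hz or 355.3333 Hz.
A shorter pipe has a higher fundamental; the adjustment raises the pipe's frequency.
The beat rate rose, so the adjustment moved the pipe further from 353 Hz — it was already above the reference.

355.3333 Hz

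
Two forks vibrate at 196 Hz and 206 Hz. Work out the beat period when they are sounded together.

0.100 s

f_beat = |196 − 206| = 10 Hz.
Beat period T = 1 / f_beat = 1 / 10 s.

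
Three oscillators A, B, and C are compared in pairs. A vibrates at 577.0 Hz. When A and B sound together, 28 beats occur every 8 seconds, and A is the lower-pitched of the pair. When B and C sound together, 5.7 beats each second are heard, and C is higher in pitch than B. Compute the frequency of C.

A–B: Beat frequency = 28/8 = 3.5 Hz.
B is above A, so f_B = 577.0 + 3.5 = 580.5 Hz.
C is above B, so f_C = 580.5 + 5.7 = 586.2 Hz.

586.2 Hz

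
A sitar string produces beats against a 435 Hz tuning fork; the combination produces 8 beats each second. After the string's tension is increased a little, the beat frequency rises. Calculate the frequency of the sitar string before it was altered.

|f − 435| = 8, so the sitar string was at either 427 Hz or 443 Hz.
Higher tension means higher frequency; the adjustment raises the sitar string's frequency.
The beat rate rose, so the adjustment moved the sitar string further from 435 Hz — it was already above the reference.

443 Hz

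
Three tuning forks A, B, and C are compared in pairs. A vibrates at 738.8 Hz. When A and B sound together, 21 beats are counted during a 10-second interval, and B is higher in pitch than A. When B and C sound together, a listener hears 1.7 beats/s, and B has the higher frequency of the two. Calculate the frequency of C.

739.2 Hz

A–B: Beat frequency = 21/10 = 2.1 Hz.
B is above A, so f_B = 738.8 + 2.1 = 740.9 Hz.
C is below B, so f_C = 740.9 − 1.7 = 739.2 Hz.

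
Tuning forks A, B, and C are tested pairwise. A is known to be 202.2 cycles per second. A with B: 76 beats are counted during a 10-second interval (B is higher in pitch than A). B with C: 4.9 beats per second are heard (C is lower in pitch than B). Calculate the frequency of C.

204.9 Hz

A–B: Beat frequency = 76/10 = 7.6 Hz.
B is above A, so f_B = 202.2 + 7.6 = 209.8 Hz.
C is below B, so f_C = 209.8 − 4.9 = 204.9 Hz.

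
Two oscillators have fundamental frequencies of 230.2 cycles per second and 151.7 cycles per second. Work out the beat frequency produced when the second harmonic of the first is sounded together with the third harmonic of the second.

5.3 Hz

Second harmonic of the first: 2·230.2 = 460.4 Hz.
Third harmonic of the second: 3·151.7 = 455.1 Hz.
f_beat = |460.4 − 455.1| = 5.3 Hz.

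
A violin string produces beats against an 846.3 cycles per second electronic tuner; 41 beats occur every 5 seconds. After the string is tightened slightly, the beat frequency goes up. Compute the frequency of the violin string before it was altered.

Beat frequency = 41/5 = 8.2 Hz.
|f − 846.3| = 8.2, so the violin string was at either 838.1 Hz or 854.5 Hz.
Increasing tension raises a string's frequency; the adjustment raises the violin string's frequency.
The beat rate rose, so the adjustment moved the violin string further from 846.3 Hz — it was already above the reference.

854.5 Hz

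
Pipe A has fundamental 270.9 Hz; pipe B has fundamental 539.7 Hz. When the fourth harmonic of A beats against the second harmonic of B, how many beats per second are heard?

4.2 Hz

Fourth harmonic of the first: 4·270.9 = 1083.6 Hz.
Second harmonic of the second: 2·539.7 = 1079.4 Hz.
f_beat = |1083.6 − 1079.4| = 4.2 Hz.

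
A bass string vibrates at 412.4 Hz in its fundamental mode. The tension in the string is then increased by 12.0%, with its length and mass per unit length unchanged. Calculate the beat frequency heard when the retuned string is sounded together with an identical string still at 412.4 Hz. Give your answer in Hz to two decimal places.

For a string, f ∝ √T, so the new frequency is 412.4·√1.120 = 436.4431 Hz.
f_beat = |436.4431 − 412.4| = 24.04 Hz.

24.04 Hz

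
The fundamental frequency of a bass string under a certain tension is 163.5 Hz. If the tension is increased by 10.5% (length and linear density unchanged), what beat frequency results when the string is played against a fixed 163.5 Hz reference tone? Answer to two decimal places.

For a string, f ∝ √T, so the new frequency is 163.5·√1.105 = 171.8695 Hz.
f_beat = |171.8695 − 163.5| = 8.37 Hz.

8.37 Hz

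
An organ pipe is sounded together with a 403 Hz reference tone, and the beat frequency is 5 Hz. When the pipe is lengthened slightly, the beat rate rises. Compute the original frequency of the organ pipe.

|f − 403| = 5, so the organ pipe was at either 398 Hz or 408 Hz.
A longer pipe has a lower fundamental; the adjustment lowers the organ pipe's frequency.
The beat rate rose, so the adjustment moved the organ pipe further from 403 Hz — it was already below the reference.

398 Hz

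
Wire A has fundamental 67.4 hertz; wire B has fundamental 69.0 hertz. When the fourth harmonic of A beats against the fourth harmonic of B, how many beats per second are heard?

6.4 Hz

Fourth harmonic of the first: 4·67.4 = 269.6 Hz.
Fourth harmonic of the second: 4·69.0 = 276.0 Hz.
f_beat = |269.6 − 276.0| = 6.4 Hz.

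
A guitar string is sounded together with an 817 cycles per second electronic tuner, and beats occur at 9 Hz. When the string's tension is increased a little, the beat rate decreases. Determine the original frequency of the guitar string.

808 Hz

|f − 817| = 9, so the guitar string was at either 808 Hz or 826 Hz.
Higher tension means higher frequency; the adjustment raises the guitar string's frequency.
The beat rate fell, so the adjustment moved the guitar string toward 817 Hz — it must have started below the reference.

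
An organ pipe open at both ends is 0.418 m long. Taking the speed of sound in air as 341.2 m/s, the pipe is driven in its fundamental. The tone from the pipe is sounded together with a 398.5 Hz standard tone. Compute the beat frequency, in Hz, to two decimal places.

9.63 Hz

Open pipe: f_n = n·v/(2L) = 1·341.2/(2·0.418) = 408.1340 Hz.
f_beat = |408.1340 − 398.5| = 9.63 Hz.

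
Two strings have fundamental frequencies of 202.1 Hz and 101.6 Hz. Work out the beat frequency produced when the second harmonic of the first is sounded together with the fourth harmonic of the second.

Second harmonic of the first: 2·202.1 = 404.2 Hz.
Fourth harmonic of the second: 4·101.6 = 406.4 Hz.
f_beat = |404.2 − 406.4| = 2.2 Hz.

2.2 Hz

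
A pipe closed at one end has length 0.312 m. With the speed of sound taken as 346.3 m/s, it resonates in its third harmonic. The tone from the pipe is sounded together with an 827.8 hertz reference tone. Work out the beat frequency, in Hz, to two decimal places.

Closed pipe (odd harmonics): f_n = n·v/(4L) = 3·346.3/(4·0.312) = 832.4519 Hz.
f_beat = |832.4519 − 827.8| = 4.65 Hz.

4.65 Hz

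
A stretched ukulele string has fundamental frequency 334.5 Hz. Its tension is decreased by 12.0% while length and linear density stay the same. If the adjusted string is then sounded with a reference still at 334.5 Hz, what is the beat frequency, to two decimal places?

For a string, f ∝ √T, so the new frequency is 334.5·√0.880 = 313.7888 Hz.
f_beat = |313.7888 − 334.5| = 20.71 Hz.

20.71 Hz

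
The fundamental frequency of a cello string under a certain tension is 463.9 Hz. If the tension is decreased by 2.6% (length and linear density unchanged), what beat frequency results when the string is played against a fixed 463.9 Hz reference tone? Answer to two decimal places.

For a string, f ∝ √T, so the new frequency is 463.9·√0.974 = 457.8296 Hz.
f_beat = |457.8296 − 463.9| = 6.07 Hz.

6.07 Hz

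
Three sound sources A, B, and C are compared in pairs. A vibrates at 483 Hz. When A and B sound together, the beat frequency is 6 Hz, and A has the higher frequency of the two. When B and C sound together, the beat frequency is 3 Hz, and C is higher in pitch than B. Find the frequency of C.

480 Hz

B is below A, so f_B = 483 − 6 = 477 Hz.
C is above B, so f_C = 477 + 3 = 480 Hz.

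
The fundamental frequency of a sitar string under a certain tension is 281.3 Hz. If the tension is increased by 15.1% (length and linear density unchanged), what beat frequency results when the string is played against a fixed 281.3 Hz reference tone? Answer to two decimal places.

For a string, f ∝ √T, so the new frequency is 281.3·√1.151 = 301.7918 Hz.
f_beat = |301.7918 − 281.3| = 20.49 Hz.

20.49 Hz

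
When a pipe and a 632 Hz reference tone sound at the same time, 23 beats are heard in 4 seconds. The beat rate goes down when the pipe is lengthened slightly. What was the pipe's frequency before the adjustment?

637.75 Hz

Beat frequency = 23/4 = 5.75 Hz.
|f − 632| = 5.75, so the pipe was at either 626.25 Hz or 637.75 Hz.
A longer pipe has a lower fundamental; the adjustment lowers the pipe's frequency.
The beat rate fell, so the adjustment moved the pipe toward 632 Hz — it must have started above the reference.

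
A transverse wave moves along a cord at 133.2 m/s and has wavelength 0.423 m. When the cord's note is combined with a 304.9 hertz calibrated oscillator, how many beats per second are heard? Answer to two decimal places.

9.99 Hz

Source frequency f = v/λ = 133.2/0.423 = 314.8936 Hz.
f_beat = |314.8936 − 304.9| = 9.99 Hz.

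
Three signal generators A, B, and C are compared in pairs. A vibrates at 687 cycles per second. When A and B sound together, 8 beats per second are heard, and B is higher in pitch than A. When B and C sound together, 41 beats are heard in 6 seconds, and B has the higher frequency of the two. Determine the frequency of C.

B is above A, so f_B = 687 + 8 = 695 Hz.
B–C: Beat frequency = 41/6 = 6.8333 Hz.
C is below B, so f_C = 695 − 6.8333 = 688.1667 Hz.

688.1667 Hz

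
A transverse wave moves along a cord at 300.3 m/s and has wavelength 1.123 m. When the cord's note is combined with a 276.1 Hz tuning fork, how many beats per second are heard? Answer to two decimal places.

8.69 Hz

Source frequency f = v/λ = 300.3/1.123 = 267.4087 Hz.
f_beat = |267.4087 − 276.1| = 8.69 Hz.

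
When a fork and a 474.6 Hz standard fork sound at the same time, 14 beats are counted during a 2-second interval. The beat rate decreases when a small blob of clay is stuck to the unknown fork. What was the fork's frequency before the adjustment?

481.6 Hz

Beat frequency = 14/2 = 7 Hz.
|f − 474.6| = 7, so the fork was at either 467.6 Hz or 481.6 Hz.
Adding mass to a fork lowers its frequency; the adjustment lowers the fork's frequency.
The beat rate fell, so the adjustment moved the fork toward 474.6 Hz — it must have started above the reference.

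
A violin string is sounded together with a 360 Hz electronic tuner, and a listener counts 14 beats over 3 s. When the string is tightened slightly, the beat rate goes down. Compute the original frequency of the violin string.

Beat frequency = 14/3 = 4.6667 Hz.
|f − 360| = 4.6667, so the violin string was at either 355.3333 Hz or 364.6667 Hz.
Increasing tension raises a string's frequency; the adjustment raises the violin string's frequency.
The beat rate fell, so the adjustment moved the violin string toward 360 Hz — it must have started below the reference.

355.3333 Hz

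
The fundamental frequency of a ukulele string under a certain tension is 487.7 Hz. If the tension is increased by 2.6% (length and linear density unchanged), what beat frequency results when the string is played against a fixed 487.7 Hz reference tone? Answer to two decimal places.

6.30 Hz

For a string, f ∝ √T, so the new frequency is 487.7·√1.026 = 493.9994 Hz.
f_beat = |493.9994 − 487.7| = 6.30 Hz.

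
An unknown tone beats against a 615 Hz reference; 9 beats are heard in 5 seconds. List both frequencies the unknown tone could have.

613.2 Hz or 616.8 Hz

Beat frequency = 9/5 = 1.8 Hz.
|f − 615| = 1.8, so f = 615 ± 1.8.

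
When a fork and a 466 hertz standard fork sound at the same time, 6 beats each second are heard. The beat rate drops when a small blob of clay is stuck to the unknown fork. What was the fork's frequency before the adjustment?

|f − 466| = 6, so the fork was at either 460 Hz or 472 Hz.
Adding mass to a fork lowers its frequency; the adjustment lowers the fork's frequency.
The beat rate fell, so the adjustment moved the fork toward 466 Hz — it must have started above the reference.

472 Hz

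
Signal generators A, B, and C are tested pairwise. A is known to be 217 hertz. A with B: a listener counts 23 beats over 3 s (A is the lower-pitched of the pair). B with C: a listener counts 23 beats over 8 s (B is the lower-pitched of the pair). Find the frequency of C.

A–B: Beat frequency = 23/3 = 7.6667 Hz.
B is above A, so f_B = 217 + 7.6667 = 224.6667 Hz.
B–C: Beat frequency = 23/8 = 2.875 Hz.
C is above B, so f_C = 224.6667 + 2.875 = 227.5417 Hz.

227.5417 Hz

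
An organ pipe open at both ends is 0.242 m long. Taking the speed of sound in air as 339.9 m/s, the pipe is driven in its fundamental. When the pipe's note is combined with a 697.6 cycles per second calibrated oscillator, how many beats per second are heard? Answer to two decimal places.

4.67 Hz

Open pipe: f_n = n·v/(2L) = 1·339.9/(2·0.242) = 702.2727 Hz.
f_beat = |702.2727 − 697.6| = 4.67 Hz.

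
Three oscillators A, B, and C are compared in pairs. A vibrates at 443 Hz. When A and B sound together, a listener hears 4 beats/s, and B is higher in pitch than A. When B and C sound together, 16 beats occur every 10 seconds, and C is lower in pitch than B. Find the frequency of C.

445.4 Hz

B is above A, so f_B = 443 + 4 = 447 Hz.
B–C: Beat frequency = 16/10 = 1.6 Hz.
C is below B, so f_C = 447 − 1.6 = 445.4 Hz.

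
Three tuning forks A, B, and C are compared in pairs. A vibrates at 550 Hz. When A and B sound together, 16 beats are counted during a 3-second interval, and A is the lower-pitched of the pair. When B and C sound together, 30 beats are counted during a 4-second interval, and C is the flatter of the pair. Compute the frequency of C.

547.8333 Hz

A–B: Beat frequency = 16/3 = 5.3333 Hz.
B is above A, so f_B = 550 + 5.3333 = 555.3333 Hz.
B–C: Beat frequency = 30/4 = 7.5 Hz.
C is below B, so f_C = 555.3333 − 7.5 = 547.8333 Hz.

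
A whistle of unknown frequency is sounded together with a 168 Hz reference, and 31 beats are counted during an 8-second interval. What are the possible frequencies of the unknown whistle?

164.125 Hz or 171.875 Hz

Beat frequency = 31/8 = 3.875 Hz.
|f − 168| = 3.875, so f = 168 ± 3.875.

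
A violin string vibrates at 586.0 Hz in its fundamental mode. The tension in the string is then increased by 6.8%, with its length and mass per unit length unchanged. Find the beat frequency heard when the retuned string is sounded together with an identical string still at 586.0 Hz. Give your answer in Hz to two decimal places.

19.60 Hz

For a string, f ∝ √T, so the new frequency is 586.0·√1.068 = 605.5963 Hz.
f_beat = |605.5963 − 586.0| = 19.60 Hz.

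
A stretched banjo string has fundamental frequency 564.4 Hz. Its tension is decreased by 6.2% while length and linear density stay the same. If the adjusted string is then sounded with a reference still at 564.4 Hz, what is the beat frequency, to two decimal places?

For a string, f ∝ √T, so the new frequency is 564.4·√0.938 = 546.6237 Hz.
f_beat = |546.6237 − 564.4| = 17.78 Hz.

17.78 Hz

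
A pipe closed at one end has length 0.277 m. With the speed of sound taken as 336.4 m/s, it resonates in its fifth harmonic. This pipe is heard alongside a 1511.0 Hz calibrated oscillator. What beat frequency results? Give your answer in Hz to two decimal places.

7.05 Hz

Closed pipe (odd harmonics): f_n = n·v/(4L) = 5·336.4/(4·0.277) = 1518.0505 Hz.
f_beat = |1518.0505 − 1511.0| = 7.05 Hz.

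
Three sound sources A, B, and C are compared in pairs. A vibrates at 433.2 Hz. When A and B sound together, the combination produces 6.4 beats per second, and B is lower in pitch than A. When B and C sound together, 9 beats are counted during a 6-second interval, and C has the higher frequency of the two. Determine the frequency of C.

428.3 Hz

B is below A, so f_B = 433.2 − 6.4 = 426.8 Hz.
B–C: Beat frequency = 9/6 = 1.5 Hz.
C is above B, so f_C = 426.8 + 1.5 = 428.3 Hz.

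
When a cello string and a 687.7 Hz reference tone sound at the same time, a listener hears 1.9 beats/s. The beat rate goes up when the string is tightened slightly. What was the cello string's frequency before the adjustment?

|f − 687.7| = 1.9, so the cello string was at either 685.8 Hz or 689.6 Hz.
Increasing tension raises a string's frequency; the adjustment raises the cello string's frequency.
The beat rate rose, so the adjustment moved the cello string further from 687.7 Hz — it was already above the reference.

689.6 Hz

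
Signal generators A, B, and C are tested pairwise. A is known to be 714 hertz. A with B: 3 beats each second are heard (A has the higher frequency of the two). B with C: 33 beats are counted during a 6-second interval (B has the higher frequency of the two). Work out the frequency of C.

B is below A, so f_B = 714 − 3 = 711 Hz.
B–C: Beat frequency = 33/6 = 5.5 Hz.
C is below B, so f_C = 711 − 5.5 = 705.5 Hz.

705.5 Hz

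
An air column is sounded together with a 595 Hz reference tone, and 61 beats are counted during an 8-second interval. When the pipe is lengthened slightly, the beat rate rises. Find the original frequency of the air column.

Beat frequency = 61/8 = 7.625 Hz.
|f − 595| = 7.625, so the air column was at either 587.375 Hz or 602.625 Hz.
A longer pipe has a lower fundamental; the adjustment lowers the air column's frequency.
The beat rate rose, so the adjustment moved the air column further from 595 Hz — it was already below the reference.

587.375 Hz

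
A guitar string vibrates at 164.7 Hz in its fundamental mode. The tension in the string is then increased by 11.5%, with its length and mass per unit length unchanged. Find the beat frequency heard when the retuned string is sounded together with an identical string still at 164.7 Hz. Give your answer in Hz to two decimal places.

9.21 Hz

For a string, f ∝ √T, so the new frequency is 164.7·√1.115 = 173.9126 Hz.
f_beat = |173.9126 − 164.7| = 9.21 Hz.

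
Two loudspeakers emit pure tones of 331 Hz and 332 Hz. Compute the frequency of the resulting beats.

1 Hz

f_beat = |f₁ − f₂|.
|331 − 332| = 1 Hz.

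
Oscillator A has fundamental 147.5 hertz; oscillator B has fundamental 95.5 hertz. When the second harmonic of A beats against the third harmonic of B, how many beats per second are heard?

Second harmonic of the first: 2·147.5 = 295.0 Hz.
Third harmonic of the second: 3·95.5 = 286.5 Hz.
f_beat = |295.0 − 286.5| = 8.5 Hz.

8.5 Hz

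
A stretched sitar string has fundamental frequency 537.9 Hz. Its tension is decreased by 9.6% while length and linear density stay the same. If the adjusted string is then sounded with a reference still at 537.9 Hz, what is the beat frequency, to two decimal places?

26.47 Hz

For a string, f ∝ √T, so the new frequency is 537.9·√0.904 = 511.4295 Hz.
f_beat = |511.4295 − 537.9| = 26.47 Hz.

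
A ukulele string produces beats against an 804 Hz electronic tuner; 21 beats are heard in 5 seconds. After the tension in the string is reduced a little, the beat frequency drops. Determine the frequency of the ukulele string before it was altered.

Beat frequency = 21/5 = 4.2 Hz.
|f − 804| = 4.2, so the ukulele string was at either 799.8 Hz or 808.2 Hz.
Lower tension means lower frequency; the adjustment lowers the ukulele string's frequency.
The beat rate fell, so the adjustment moved the ukulele string toward 804 Hz — it must have started above the reference.

808.2 Hz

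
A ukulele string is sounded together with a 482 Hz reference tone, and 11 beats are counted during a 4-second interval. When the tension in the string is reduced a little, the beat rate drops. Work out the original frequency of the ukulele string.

Beat frequency = 11/4 = 2.75 Hz.
|f − 482| = 2.75, so the ukulele string was at either 479.25 Hz or 484.75 Hz.
Lower tension means lower frequency; the adjustment lowers the ukulele string's frequency.
The beat rate fell, so the adjustment moved the ukulele string toward 482 Hz — it must have started above the reference.

484.75 Hz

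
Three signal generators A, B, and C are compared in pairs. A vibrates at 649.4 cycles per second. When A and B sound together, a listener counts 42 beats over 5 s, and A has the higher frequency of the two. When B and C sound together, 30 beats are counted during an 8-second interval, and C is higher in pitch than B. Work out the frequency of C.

644.75 Hz

A–B: Beat frequency = 42/5 = 8.4 Hz.
B is below A, so f_B = 649.4 − 8.4 = 641 Hz.
B–C: Beat frequency = 30/8 = 3.75 Hz.
C is above B, so f_C = 641 + 3.75 = 644.75 Hz.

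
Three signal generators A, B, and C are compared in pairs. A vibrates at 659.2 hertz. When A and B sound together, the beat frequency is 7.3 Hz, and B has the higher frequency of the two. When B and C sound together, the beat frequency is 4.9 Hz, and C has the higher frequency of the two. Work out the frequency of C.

B is above A, so f_B = 659.2 + 7.3 = 666.5 Hz.
C is above B, so f_C = 666.5 + 4.9 = 671.4 Hz.

671.4 Hz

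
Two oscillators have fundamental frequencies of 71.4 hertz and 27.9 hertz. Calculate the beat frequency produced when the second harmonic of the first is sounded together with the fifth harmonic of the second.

Second harmonic of the first: 2·71.4 = 142.8 Hz.
Fifth harmonic of the second: 5·27.9 = 139.5 Hz.
f_beat = |142.8 − 139.5| = 3.3 Hz.

3.3 Hz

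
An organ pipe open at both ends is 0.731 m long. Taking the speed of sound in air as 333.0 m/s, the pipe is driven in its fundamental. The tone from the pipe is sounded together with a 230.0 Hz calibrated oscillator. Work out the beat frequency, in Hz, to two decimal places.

Open pipe: f_n = n·v/(2L) = 1·333.0/(2·0.731) = 227.7702 Hz.
f_beat = |227.7702 − 230.0| = 2.23 Hz.

2.23 Hz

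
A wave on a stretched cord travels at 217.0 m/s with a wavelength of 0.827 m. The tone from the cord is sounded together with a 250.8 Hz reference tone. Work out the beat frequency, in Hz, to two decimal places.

Source frequency f = v/λ = 217.0/0.827 = 262.3942 Hz.
f_beat = |262.3942 − 250.8| = 11.59 Hz.

11.59 Hz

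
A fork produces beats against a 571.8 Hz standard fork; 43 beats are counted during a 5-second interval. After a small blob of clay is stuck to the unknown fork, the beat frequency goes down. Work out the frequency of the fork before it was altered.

Beat frequency = 43/5 = 8.6 Hz.
|f − 571.8| = 8.6, so the fork was at either 563.2 Hz or 580.4 Hz.
Adding mass to a fork lowers its frequency; the adjustment lowers the fork's frequency.
The beat rate fell, so the adjustment moved the fork toward 571.8 Hz — it must have started above the reference.

580.4 Hz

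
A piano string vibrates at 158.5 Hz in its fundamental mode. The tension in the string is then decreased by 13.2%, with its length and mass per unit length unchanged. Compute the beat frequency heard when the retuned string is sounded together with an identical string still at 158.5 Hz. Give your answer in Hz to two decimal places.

For a string, f ∝ √T, so the new frequency is 158.5·√0.868 = 147.6689 Hz.
f_beat = |147.6689 − 158.5| = 10.83 Hz.

10.83 Hz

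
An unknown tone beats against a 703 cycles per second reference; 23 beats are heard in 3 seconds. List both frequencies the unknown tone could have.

695.3333 Hz or 710.6667 Hz

Beat frequency = 23/3 = 7.6667 Hz.
|f − 703| = 7.6667, so f = 703 ± 7.6667.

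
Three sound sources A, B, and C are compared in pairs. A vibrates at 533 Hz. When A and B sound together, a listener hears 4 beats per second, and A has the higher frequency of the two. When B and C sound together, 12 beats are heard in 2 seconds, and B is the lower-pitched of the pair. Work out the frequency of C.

B is below A, so f_B = 533 − 4 = 529 Hz.
B–C: Beat frequency = 12/2 = 6 Hz.
C is above B, so f_C = 529 + 6 = 535 Hz.

535 Hz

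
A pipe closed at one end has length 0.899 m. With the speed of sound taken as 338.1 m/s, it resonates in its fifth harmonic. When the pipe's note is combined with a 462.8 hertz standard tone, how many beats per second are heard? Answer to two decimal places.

Closed pipe (odd harmonics): f_n = n·v/(4L) = 5·338.1/(4·0.899) = 470.1057 Hz.
f_beat = |470.1057 − 462.8| = 7.31 Hz.

7.31 Hz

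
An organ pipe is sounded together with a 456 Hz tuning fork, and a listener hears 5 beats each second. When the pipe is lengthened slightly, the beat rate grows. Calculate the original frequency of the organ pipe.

|f − 456| = 5, so the organ pipe was at either 451 Hz or 461 Hz.
A longer pipe has a lower fundamental; the adjustment lowers the organ pipe's frequency.
The beat rate rose, so the adjustment moved the organ pipe further from 456 Hz — it was already below the reference.

451 Hz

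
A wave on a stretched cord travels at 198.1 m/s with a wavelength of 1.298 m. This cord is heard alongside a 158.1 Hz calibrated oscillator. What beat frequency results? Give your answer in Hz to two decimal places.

5.48 Hz

Source frequency f = v/λ = 198.1/1.298 = 152.6194 Hz.
f_beat = |152.6194 − 158.1| = 5.48 Hz.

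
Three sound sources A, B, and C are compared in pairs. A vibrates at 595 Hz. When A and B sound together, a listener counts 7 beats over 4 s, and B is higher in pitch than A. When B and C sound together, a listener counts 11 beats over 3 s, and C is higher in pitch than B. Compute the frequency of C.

A–B: Beat frequency = 7/4 = 1.75 Hz.
B is above A, so f_B = 595 + 1.75 = 596.75 Hz.
B–C: Beat frequency = 11/3 = 3.6667 Hz.
C is above B, so f_C = 596.75 + 3.6667 = 600.4167 Hz.

600.4167 Hz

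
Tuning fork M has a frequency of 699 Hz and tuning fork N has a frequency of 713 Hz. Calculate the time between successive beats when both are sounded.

f_beat = |699 − 713| = 14 Hz.
Beat period T = 1 / f_beat = 1 / 14 s.

0.071 s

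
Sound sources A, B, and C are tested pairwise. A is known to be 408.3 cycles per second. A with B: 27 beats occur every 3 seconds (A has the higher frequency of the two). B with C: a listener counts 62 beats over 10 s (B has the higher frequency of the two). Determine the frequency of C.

A–B: Beat frequency = 27/3 = 9 Hz.
B is below A, so f_B = 408.3 − 9 = 399.3 Hz.
B–C: Beat frequency = 62/10 = 6.2 Hz.
C is below B, so f_C = 399.3 − 6.2 = 393.1 Hz.

393.1 Hz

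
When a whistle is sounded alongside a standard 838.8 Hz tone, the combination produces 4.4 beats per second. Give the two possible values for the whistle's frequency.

|f − 838.8| = 4.4, so f = 838.8 ± 4.4.

834.4 Hz or 843.2 Hz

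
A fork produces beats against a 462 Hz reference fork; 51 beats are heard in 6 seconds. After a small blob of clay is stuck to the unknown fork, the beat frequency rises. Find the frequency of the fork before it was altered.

453.5 Hz

Beat frequency = 51/6 = 8.5 Hz.
|f − 462| = 8.5, so the fork was at either 453.5 Hz or 470.5 Hz.
Adding mass to a fork lowers its frequency; the adjustment lowers the fork's frequency.
The beat rate rose, so the adjustment moved the fork further from 462 Hz — it was already below the reference.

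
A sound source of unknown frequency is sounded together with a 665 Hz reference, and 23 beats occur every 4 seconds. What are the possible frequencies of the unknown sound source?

Beat frequency = 23/4 = 5.75 Hz.
|f − 665| = 5.75, so f = 665 ± 5.75.

659.25 Hz or 670.75 Hz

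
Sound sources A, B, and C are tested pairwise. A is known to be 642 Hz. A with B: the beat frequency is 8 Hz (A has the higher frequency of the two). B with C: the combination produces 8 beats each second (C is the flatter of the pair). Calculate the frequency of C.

626 Hz

B is below A, so f_B = 642 − 8 = 634 Hz.
C is below B, so f_C = 634 − 8 = 626 Hz.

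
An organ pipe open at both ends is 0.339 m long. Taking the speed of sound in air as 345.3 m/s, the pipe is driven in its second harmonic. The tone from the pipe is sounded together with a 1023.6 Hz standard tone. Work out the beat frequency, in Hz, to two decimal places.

Open pipe: f_n = n·v/(2L) = 2·345.3/(2·0.339) = 1018.5841 Hz.
f_beat = |1018.5841 − 1023.6| = 5.02 Hz.

5.02 Hz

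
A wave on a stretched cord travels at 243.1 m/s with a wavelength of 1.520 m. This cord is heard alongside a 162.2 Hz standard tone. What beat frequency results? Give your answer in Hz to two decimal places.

2.27 Hz

Source frequency f = v/λ = 243.1/1.520 = 159.9342 Hz.
f_beat = |159.9342 − 162.2| = 2.27 Hz.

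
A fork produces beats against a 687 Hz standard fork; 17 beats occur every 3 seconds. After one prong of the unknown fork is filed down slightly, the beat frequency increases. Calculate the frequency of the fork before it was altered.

692.6667 Hz

Beat frequency = 17/3 = 5.6667 Hz.
|f − 687| = 5.6667, so the fork was at either 681.3333 Hz or 692.6667 Hz.
Filing a prong removes mass and raises the fork's frequency; the adjustment raises the fork's frequency.
The beat rate rose, so the adjustment moved the fork further from 687 Hz — it was already above the reference.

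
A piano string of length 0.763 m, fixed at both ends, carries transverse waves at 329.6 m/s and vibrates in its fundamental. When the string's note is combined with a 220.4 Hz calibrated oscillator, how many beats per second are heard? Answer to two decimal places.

4.41 Hz

For a string fixed at both ends, f_n = n·v/(2L) = 1·329.6/(2·0.763) = 215.9895 Hz.
f_beat = |215.9895 − 220.4| = 4.41 Hz.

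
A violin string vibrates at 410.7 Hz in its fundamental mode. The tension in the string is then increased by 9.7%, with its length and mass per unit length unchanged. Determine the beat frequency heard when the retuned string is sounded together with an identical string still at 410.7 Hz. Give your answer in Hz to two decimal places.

19.46 Hz

For a string, f ∝ √T, so the new frequency is 410.7·√1.097 = 430.1580 Hz.
f_beat = |430.1580 − 410.7| = 19.46 Hz.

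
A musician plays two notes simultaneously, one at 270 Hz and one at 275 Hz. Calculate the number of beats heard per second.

5 Hz

f_beat = |f₁ − f₂|.
|270 − 275| = 5 Hz.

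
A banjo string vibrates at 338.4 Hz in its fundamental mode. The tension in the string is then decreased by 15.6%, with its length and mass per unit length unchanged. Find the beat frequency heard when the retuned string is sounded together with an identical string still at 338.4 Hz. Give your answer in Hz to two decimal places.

27.51 Hz

For a string, f ∝ √T, so the new frequency is 338.4·√0.844 = 310.8863 Hz.
f_beat = |310.8863 − 338.4| = 27.51 Hz.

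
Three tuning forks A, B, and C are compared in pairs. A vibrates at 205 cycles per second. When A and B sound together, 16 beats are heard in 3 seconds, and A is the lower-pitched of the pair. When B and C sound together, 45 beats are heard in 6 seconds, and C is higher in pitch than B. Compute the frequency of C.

A–B: Beat frequency = 16/3 = 5.3333 Hz.
B is above A, so f_B = 205 + 5.3333 = 210.3333 Hz.
B–C: Beat frequency = 45/6 = 7.5 Hz.
C is above B, so f_C = 210.3333 + 7.5 = 217.8333 Hz.

217.8333 Hz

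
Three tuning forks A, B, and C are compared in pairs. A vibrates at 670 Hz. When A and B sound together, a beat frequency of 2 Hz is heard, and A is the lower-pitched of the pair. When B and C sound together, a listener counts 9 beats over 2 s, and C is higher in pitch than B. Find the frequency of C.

B is above A, so f_B = 670 + 2 = 672 Hz.
B–C: Beat frequency = 9/2 = 4.5 Hz.
C is above B, so f_C = 672 + 4.5 = 676.5 Hz.

676.5 Hz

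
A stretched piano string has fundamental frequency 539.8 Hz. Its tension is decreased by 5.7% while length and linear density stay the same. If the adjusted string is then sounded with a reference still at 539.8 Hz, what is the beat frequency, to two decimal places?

For a string, f ∝ √T, so the new frequency is 539.8·√0.943 = 524.1900 Hz.
f_beat = |524.1900 − 539.8| = 15.61 Hz.

15.61 Hz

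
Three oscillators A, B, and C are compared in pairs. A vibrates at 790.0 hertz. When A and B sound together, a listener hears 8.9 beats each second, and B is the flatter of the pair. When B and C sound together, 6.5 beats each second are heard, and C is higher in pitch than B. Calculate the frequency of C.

B is below A, so f_B = 790.0 − 8.9 = 781.1 Hz.
C is above B, so f_C = 781.1 + 6.5 = 787.6 Hz.

787.6 Hz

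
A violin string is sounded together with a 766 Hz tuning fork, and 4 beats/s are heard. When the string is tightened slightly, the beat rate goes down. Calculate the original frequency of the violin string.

|f − 766| = 4, so the violin string was at either 762 Hz or 770 Hz.
Increasing tension raises a string's frequency; the adjustment raises the violin string's frequency.
The beat rate fell, so the adjustment moved the violin string toward 766 Hz — it must have started below the reference.

762 Hz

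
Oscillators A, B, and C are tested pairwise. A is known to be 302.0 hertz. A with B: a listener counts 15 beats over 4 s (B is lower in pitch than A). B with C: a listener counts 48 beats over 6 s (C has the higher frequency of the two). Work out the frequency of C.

A–B: Beat frequency = 15/4 = 3.75 Hz.
B is below A, so f_B = 302.0 − 3.75 = 298.25 Hz.
B–C: Beat frequency = 48/6 = 8 Hz.
C is above B, so f_C = 298.25 + 8 = 306.25 Hz.

306.25 Hz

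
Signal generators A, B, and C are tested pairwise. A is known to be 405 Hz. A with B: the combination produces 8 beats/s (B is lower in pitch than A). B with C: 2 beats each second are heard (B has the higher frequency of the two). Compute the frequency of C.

B is below A, so f_B = 405 − 8 = 397 Hz.
C is below B, so f_C = 397 − 2 = 395 Hz.

395 Hz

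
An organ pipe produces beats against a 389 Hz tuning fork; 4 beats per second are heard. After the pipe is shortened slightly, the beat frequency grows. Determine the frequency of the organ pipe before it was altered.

|f − 389| = 4, so the organ pipe was at either 385 Hz or 393 Hz.
A shorter pipe has a higher fundamental; the adjustment raises the organ pipe's frequency.
The beat rate rose, so the adjustment moved the organ pipe further from 389 Hz — it was already above the reference.

393 Hz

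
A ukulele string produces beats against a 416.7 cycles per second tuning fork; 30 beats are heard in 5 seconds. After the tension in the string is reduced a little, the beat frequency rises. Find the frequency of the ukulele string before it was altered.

410.7 Hz

Beat frequency = 30/5 = 6 Hz.
|f − 416.7| = 6, so the ukulele string was at either 410.7 Hz or 422.7 Hz.
Lower tension means lower frequency; the adjustment lowers the ukulele string's frequency.
The beat rate rose, so the adjustment moved the ukulele string further from 416.7 Hz — it was already below the reference.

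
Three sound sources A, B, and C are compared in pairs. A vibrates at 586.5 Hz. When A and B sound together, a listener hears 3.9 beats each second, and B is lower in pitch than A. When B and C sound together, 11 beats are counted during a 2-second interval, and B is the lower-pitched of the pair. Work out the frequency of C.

B is below A, so f_B = 586.5 − 3.9 = 582.6 Hz.
B–C: Beat frequency = 11/2 = 5.5 Hz.
C is above B, so f_C = 582.6 + 5.5 = 588.1 Hz.

588.1 Hz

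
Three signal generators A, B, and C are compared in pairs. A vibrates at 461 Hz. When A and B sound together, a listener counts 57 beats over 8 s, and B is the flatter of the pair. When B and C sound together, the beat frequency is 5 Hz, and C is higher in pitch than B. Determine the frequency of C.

458.875 Hz

A–B: Beat frequency = 57/8 = 7.125 Hz.
B is below A, so f_B = 461 − 7.125 = 453.875 Hz.
C is above B, so f_C = 453.875 + 5 = 458.875 Hz.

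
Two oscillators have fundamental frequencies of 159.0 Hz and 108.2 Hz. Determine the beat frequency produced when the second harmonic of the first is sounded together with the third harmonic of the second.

Second harmonic of the first: 2·159.0 = 318.0 Hz.
Third harmonic of the second: 3·108.2 = 324.6 Hz.
f_beat = |318.0 − 324.6| = 6.6 Hz.

6.6 Hz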